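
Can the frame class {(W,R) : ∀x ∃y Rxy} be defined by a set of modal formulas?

The condition is seriality. A defining modal formula is □r → ◇r.
Suppose □r→◇r is valid. At any x set V(r)=W. Then □r at x, so ◇r at x, so x has a successor.

Definable; □r → ◇r defines it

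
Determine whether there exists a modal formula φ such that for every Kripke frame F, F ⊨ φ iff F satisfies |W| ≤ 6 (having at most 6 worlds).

Any modally definable frame class is closed under disjoint unions.
Any modal formula valid on each of 7 disjoint one-world frames is valid on their disjoint union (validity is preserved under disjoint unions). Each one-world frame has |W|=1≤6, but the union has |W|=7.
So the class is not modally definable.

Not definable by any modal formula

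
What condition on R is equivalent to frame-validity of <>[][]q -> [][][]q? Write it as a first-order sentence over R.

This is a Sahlqvist (Geach-type) schema ◇^1□^2q → □^3◇^0q.
First-order correspondent: forall x forall y forall z ((xRy & x R^3 z) -> exists w (y R^2 w & z = w)).

forall x forall y forall z ((xRy & x R^3 z) -> exists w (y R^2 w & z = w))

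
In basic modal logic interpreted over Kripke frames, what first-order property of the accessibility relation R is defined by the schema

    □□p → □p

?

This schema is the C4 axiom.
Its frame correspondent is density — ∀x ∀y (Rxy → ∃z (Rxz ∧ Rzy)).

Density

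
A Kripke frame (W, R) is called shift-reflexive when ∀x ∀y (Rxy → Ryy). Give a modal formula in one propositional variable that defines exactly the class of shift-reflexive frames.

A defining formula is □(□r → r) (the T□ axiom).

□(□r → r)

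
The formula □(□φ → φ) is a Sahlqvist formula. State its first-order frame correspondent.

Suppose □(□φ→φ) is valid. Take Rxy and set V(φ)={w : Ryw}. Then at y, □φ holds; since □(□φ→φ) at x, □φ→φ at y, so φ at y, i.e. Ryy.

Shift-reflexivity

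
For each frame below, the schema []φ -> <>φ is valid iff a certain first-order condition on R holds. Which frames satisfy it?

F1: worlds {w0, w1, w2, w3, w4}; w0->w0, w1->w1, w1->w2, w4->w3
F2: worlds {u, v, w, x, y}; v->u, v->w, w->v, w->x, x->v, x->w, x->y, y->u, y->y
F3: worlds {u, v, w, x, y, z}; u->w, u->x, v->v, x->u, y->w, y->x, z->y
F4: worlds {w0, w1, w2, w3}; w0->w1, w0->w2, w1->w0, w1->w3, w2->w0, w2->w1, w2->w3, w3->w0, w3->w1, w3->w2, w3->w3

Frame correspondent (Sahlqvist): forall x exists y Rxy — i.e. seriality.
F1: fails — world w2 has no successor.
F2: fails — world u has no successor.
F3: fails — world w has no successor.
F4: satisfies the condition.
Valid on: F4.

F4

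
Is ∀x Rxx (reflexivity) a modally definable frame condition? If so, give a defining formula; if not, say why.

Yes, by □p → p

This is a Sahlqvist condition; the T axiom □p → p defines it.
Suppose □p→p is valid. At any x set V(p)={w : Rxw}. Then □p holds at x, so p holds at x, i.e. Rxx.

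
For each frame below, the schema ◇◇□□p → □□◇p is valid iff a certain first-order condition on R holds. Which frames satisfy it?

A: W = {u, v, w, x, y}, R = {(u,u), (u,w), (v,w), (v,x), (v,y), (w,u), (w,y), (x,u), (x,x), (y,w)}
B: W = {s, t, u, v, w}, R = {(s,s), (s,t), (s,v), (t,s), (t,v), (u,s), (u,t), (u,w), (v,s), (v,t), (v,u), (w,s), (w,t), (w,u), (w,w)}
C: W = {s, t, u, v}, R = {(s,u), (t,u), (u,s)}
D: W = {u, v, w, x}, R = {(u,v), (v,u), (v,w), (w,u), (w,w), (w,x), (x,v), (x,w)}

Frame correspondent (Sahlqvist): ∀x ∀y ∀z ((xR²y ∧ xR²z) → ∃w (yR²w ∧ zRw)) — i.e. a generalized confluence (Geach) condition.
A: fails — uR²y, uR²y but no t with yR²t and yRt.
B: satisfies the condition.
C: fails — sR²s, sR²s but no w with sR²w and sRw.
D: fails — uR²u, uR²u but no t with uR²t and uRt.
Valid on: B.

B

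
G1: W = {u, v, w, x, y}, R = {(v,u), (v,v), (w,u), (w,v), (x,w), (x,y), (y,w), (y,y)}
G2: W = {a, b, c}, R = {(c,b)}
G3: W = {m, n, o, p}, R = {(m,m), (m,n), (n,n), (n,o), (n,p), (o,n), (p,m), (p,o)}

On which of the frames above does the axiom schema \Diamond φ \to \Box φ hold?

This is the axiom for partial functionality; its first-order frame correspondent is \forall x \forall y \forall z (Rxy \wedge Rxz \to y = z).
G1: fails — v sees both u and v.
G2: ✓.
G3: fails — m sees both m and n.

G2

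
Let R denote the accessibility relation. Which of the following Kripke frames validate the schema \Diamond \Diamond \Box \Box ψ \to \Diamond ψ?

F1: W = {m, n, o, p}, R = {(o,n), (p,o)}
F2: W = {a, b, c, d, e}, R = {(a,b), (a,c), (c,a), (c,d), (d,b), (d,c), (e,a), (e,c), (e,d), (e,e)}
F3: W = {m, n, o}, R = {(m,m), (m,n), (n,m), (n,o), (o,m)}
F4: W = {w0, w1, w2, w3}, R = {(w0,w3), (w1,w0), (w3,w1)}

F3, F4

Frame correspondent (Sahlqvist): \forall x \forall y (x R^2 y \to \exists w (y R^2 w \wedge xRw)) — i.e. a generalized confluence (Geach) condition.
F1: fails — pR²n but no w with nR²w and pRw.
F2: fails — aR²a but no w with aR²w and aRw.
F3: ✓.
F4: ✓.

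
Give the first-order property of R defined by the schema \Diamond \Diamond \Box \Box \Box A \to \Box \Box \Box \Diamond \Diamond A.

This is a Sahlqvist (Geach-type) schema ◇^2□^3A → □^3◇^2A.
Minimal-valuation argument: fix x; take any y with xR^2y and any z with xR^3z. Set V(A) to the set of worlds R-reachable from y in exactly 3 steps. Then □^3A holds at y, so the antecedent holds at x; validity forces ◇^2A at z, giving a w with zR^2w and yR^3w.
First-order correspondent: \forall x \forall y \forall z ((x R^2 y \wedge x R^3 z) \to \exists w (y R^3 w \wedge z R^2 w)).

\forall x \forall y \forall z ((x R^2 y \wedge x R^3 z) \to \exists w (y R^3 w \wedge z R^2 w))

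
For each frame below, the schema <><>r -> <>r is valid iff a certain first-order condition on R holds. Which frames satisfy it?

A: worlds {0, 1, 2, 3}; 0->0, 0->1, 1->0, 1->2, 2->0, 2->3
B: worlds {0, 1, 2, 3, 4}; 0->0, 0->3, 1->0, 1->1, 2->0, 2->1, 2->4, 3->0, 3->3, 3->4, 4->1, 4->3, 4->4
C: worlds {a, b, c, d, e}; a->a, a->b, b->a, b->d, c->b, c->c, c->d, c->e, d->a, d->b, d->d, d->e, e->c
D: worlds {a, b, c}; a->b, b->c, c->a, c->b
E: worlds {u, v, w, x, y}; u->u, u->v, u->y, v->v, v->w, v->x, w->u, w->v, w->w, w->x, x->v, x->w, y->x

This is the axiom for transitivity; its first-order frame correspondent is forall x forall y forall z (Rxy & Ryz -> Rxz).
A: fails — R10 and R01 but not R11.
B: fails — R10 and R03 but not R13.
C: fails — Rcd and Rda but not Rca.
D: fails — Rab and Rbc but not Rac.
E: fails — Ruv and Rvw but not Ruw.
Valid on no frame.

none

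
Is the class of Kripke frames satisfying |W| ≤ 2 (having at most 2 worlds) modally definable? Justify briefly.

Any modally definable frame class is closed under disjoint unions.
Any modal formula valid on each of 3 disjoint one-world frames is valid on their disjoint union (validity is preserved under disjoint unions). Each one-world frame has |W|=1≤2, but the union has |W|=3.
So no modal formula (or set of formulas) defines exactly the |W|≤2 frames.

Not definable by any modal formula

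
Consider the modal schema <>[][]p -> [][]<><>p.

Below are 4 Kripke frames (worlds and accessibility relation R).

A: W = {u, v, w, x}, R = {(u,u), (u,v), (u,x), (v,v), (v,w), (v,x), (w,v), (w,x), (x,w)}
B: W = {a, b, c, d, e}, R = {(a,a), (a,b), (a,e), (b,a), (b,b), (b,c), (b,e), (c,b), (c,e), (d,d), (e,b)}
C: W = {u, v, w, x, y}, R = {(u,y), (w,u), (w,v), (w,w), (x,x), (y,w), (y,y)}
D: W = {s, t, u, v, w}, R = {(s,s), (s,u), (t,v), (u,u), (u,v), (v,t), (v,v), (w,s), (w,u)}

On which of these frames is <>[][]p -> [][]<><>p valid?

A, B, D

This is the axiom for a generalized confluence (Geach) condition; its first-order frame correspondent is forall x forall y forall z ((xRy & x R^2 z) -> exists w (y R^2 w & z R^2 w)).
A: ✓.
B: ✓.
C: fails — wRu, wR²v but no t with uR²t and vR²t.
D: ✓.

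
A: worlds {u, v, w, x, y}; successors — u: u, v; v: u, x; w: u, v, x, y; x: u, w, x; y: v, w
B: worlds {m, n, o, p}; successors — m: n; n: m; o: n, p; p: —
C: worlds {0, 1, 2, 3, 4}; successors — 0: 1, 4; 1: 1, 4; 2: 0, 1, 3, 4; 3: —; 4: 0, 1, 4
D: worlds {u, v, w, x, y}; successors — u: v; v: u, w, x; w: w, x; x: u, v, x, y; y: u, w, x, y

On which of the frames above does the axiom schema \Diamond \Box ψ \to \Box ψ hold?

none

This is the axiom for the Euclidean property; its first-order frame correspondent is \forall x \forall y \forall z (Rxy \wedge Rxz \to Ryz).
A: fails — Ruv and Ruv but not Rvv.
B: fails — Rmn and Rmn but not Rnn.
C: fails — R20 and R20 but not R00.
D: fails — Ruv and Ruv but not Rvv.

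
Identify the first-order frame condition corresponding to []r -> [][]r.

Suppose □r→□□r is valid. Take Rxy, Ryz and set V(r)={w : Rxw}. Then □r at x, so □□r at x, so □r at y, so r at z, i.e. Rxz.

Transitivity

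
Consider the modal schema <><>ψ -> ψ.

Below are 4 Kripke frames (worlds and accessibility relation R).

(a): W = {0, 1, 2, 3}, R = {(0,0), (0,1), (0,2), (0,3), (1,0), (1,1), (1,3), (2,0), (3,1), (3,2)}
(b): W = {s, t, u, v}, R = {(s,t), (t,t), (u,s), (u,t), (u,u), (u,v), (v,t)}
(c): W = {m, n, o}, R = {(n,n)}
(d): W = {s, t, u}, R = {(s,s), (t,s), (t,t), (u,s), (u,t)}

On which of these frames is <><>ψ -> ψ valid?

(c)

This is the axiom for a generalized confluence (Geach) condition; its first-order frame correspondent is forall x forall y (x R^2 y -> exists w (y = w & x = w)).
(a): fails — 0R²1 but 1 ≠ 0.
(b): fails — sR²t but t ≠ s.
(c): condition met.
(d): fails — tR²s but s ≠ t.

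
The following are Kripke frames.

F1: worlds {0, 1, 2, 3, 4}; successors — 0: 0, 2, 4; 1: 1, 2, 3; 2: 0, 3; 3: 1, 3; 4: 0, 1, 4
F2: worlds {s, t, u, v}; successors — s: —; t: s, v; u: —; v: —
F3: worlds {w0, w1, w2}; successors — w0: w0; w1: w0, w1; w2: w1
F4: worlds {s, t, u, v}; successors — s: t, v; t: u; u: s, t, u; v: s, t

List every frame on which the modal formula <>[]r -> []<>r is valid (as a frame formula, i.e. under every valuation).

This is the axiom for convergence; its first-order frame correspondent is forall x forall y forall z (Rxy & Rxz -> exists w (Ryw & Rzw)).
F1: fails — R23 and R20 but 3 and 0 have no common successor.
F2: fails — Rts and Rts but s and s have no common successor.
F3: holds.
F4: fails — Rsv and Rst but v and t have no common successor.

F3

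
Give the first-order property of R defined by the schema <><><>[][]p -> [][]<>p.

forall x forall y forall z ((x R^3 y & x R^2 z) -> exists w (y R^2 w & zRw))

This is a Sahlqvist (Geach-type) schema ◇^3□^2p → □^2◇^1p.
Minimal-valuation argument: fix x; take any y with xR^3y and any z with xR^2z. Set V(p) to the set of worlds R-reachable from y in exactly 2 steps. Then □^2p holds at y, so the antecedent holds at x; validity forces ◇^1p at z, giving a w with zR^1w and yR^2w.
First-order correspondent: forall x forall y forall z ((x R^3 y & x R^2 z) -> exists w (y R^2 w & zRw)).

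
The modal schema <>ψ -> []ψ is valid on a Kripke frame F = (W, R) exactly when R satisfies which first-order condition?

Suppose ◇ψ→□ψ is valid. Take Rxy, Rxz and set V(ψ)={y}. Then ◇ψ at x, so □ψ at x, so ψ at z, i.e. z=y.

Partial functionality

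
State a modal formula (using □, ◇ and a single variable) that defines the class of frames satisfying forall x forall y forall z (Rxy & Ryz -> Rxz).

□s → □□s

The condition is transitivity. The 4 schema □s → □□s defines it.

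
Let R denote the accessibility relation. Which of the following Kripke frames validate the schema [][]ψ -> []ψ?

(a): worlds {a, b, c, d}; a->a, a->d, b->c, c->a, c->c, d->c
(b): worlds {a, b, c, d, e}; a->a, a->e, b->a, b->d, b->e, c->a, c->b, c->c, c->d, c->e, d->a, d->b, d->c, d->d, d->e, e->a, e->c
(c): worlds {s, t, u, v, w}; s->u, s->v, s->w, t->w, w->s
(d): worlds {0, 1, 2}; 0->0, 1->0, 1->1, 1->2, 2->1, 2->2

The schema corresponds to density: forall x forall y (Rxy -> exists z (Rxz & Rzy)).
(a): satisfies the condition.
(b): satisfies the condition.
(c): fails — Rtw but no z with Rtz and Rzw.
(d): satisfies the condition.
Valid on: (a), (b), (d).

(a), (b), (d)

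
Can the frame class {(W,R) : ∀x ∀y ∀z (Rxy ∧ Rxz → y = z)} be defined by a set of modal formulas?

Yes: it is partial functionality, defined by the CD schema ◇q → □q.
Suppose ◇q→□q is valid. Take Rxy, Rxz and set V(q)={y}. Then ◇q at x, so □q at x, so q at z, i.e. z=y.

Definable; ◇q → □q defines it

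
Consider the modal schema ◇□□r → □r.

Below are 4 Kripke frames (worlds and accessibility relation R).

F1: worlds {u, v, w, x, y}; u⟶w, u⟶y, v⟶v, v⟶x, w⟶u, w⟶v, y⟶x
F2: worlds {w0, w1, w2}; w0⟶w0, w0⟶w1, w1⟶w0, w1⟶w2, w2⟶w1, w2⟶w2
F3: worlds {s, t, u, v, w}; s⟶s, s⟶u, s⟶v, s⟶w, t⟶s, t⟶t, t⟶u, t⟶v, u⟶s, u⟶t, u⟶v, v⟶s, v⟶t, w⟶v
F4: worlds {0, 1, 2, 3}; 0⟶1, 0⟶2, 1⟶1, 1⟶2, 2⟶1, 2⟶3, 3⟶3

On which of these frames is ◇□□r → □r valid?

This is the axiom for a generalized confluence (Geach) condition; its first-order frame correspondent is ∀x ∀y ∀z ((xRy ∧ xRz) → ∃w (yR²w ∧ z = w)).
F1: fails — uRy, uRw but no t with yR²t and w=t.
F2: ✓.
F3: fails — sRw, sRu but no w* with wR²w* and u=w*.
F4: fails — 2R3, 2R1 but no w with 3R²w and 1=w.

F2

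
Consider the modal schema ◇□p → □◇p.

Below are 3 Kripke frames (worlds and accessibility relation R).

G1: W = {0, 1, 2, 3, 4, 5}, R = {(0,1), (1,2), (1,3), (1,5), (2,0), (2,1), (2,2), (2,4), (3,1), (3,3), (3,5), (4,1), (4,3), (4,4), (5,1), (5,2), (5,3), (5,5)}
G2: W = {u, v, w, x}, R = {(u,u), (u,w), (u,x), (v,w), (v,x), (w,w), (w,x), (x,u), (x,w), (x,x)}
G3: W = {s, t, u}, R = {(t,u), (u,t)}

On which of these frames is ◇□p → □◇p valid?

G2, G3

Frame correspondent (Sahlqvist): ∀x ∀y ∀z (Rxy ∧ Rxz → ∃w (Ryw ∧ Rzw)) — i.e. convergence.
G1: fails — R20 and R21 but 0 and 1 have no common successor.
G2: holds.
G3: holds.
Valid on: G2, G3.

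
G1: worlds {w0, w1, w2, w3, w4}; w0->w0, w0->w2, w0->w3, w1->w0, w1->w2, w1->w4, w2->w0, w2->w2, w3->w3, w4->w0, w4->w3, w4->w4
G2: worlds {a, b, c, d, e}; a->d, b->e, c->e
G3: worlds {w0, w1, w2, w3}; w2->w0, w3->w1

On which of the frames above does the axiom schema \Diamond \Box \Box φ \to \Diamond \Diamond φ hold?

G1

This is the axiom for a generalized confluence (Geach) condition; its first-order frame correspondent is \forall x \forall y (xRy \to \exists w (y R^2 w \wedge x R^2 w)).
G1: ✓.
G2: fails — aRd but no w with dR²w and aR²w.
G3: fails — w2Rw0 but no w with w0R²w and w2R²w.
Valid on: G1.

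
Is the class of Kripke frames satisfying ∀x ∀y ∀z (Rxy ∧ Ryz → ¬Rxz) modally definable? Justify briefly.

Not modally definable

Any modally definable frame class is closed under surjective bounded morphisms.
The 7-cycle (worlds w0,w1,w2,w3,w4,w5,w6 with w0→w1→w2→w3→w4→w5→w6→w0) is intransitive. Mapping every world to a single reflexive point • is a surjective bounded morphism; the reflexive point is not intransitive (R••∧R•• but R••).
Hence intransitivity is not modally definable.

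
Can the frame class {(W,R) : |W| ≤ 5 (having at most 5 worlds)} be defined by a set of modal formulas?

Not definable by any modal formula

Any modally definable frame class is closed under disjoint unions.
Any modal formula valid on each of 6 disjoint one-world frames is valid on their disjoint union (validity is preserved under disjoint unions). Each one-world frame has |W|=1≤5, but the union has |W|=6.
So the class is not modally definable.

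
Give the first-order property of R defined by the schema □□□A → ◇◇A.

∀x ∃w (xR³w ∧ xR²w)

This is a Sahlqvist (Geach-type) schema ◇^0□^3A → □^0◇^2A.
First-order correspondent: ∀x ∃w (xR³w ∧ xR²w).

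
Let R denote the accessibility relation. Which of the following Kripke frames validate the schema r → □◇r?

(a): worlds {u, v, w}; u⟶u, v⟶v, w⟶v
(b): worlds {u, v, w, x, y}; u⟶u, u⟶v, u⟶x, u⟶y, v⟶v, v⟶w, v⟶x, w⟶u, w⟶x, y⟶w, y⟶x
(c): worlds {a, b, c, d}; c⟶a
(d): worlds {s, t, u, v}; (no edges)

(d)

This is the axiom for symmetry; its first-order frame correspondent is ∀x ∀y (Rxy → Ryx).
(a): fails — Rwv but not Rvw.
(b): fails — Ruv but not Rvu.
(c): fails — Rca but not Rac.
(d): holds.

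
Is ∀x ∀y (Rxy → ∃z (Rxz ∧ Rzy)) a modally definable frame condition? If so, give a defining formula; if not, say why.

This is a Sahlqvist condition; the C4 axiom □□q → □q defines it.
Suppose □□q→□q is valid. Take Rxy and set V(q)={w : xR²w}. Then □□q at x, so □q at x, so q at y, i.e. ∃z(Rxz∧Rzy).

Definable; □□q → □q defines it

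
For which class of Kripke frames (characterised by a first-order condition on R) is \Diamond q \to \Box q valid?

Partial functionality

Suppose ◇q→□q is valid. Take Rxy, Rxz and set V(q)={y}. Then ◇q at x, so □q at x, so q at z, i.e. z=y.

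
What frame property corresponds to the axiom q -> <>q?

reflexivity: forall x Rxx

Replacing q by ¬q and contraposing gives the equivalent schema □q → q.
Suppose □q→q is valid. At any x set V(q)={w : Rxw}. Then □q holds at x, so q holds at x, i.e. Rxx.
Conversely, on a frame with reflexivity the schema holds at every world under every valuation.
Frame condition: forall x Rxx.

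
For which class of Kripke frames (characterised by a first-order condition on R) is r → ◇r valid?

reflexivity

This is frame-equivalent to □r → r (substitute ¬r for r and contrapose).
Suppose □r→r is valid. At any x set V(r)={w : Rxw}. Then □r holds at x, so r holds at x, i.e. Rxx.
Conversely, any frame satisfying ∀x Rxx validates the schema.
Frame condition: ∀x Rxx.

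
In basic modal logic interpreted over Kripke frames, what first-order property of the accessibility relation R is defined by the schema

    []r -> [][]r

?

Suppose □r→□□r is valid. Take Rxy, Ryz and set V(r)={w : Rxw}. Then □r at x, so □□r at x, so □r at y, so r at z, i.e. Rxz.
Conversely, on a frame with transitivity the schema holds at every world under every valuation.
Frame condition: forall x forall y forall z (Rxy & Ryz -> Rxz).

transitivity: forall x forall y forall z (Rxy & Ryz -> Rxz)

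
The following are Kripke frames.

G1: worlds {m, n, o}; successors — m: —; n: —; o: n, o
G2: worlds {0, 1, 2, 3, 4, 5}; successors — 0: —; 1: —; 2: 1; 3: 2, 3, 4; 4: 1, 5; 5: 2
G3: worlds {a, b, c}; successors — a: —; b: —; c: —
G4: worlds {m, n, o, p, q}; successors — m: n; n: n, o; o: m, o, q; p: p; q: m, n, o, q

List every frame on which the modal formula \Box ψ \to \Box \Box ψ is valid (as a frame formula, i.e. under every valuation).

This is the axiom for transitivity; its first-order frame correspondent is \forall x \forall y \forall z (Rxy \wedge Ryz \to Rxz).
G1: ✓.
G2: fails — R34 and R45 but not R35.
G3: ✓.
G4: fails — Rom and Rmn but not Ron.

G1, G3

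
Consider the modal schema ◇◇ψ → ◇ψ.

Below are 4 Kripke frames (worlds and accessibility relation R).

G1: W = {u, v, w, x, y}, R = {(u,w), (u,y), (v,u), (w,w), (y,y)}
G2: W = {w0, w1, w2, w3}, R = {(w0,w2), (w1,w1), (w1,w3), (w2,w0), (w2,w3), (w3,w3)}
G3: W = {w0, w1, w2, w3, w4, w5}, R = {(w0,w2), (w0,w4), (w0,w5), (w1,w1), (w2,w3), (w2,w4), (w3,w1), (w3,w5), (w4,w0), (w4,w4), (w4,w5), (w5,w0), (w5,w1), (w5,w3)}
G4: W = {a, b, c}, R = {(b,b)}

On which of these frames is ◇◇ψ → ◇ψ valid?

G4

The schema corresponds to transitivity: ∀x ∀y ∀z (Rxy ∧ Ryz → Rxz).
G1: fails — Rvu and Ruw but not Rvw.
G2: fails — Rw0w2 and Rw2w0 but not Rw0w0.
G3: fails — Rw0w4 and Rw4w0 but not Rw0w0.
G4: holds.
Valid on: G4.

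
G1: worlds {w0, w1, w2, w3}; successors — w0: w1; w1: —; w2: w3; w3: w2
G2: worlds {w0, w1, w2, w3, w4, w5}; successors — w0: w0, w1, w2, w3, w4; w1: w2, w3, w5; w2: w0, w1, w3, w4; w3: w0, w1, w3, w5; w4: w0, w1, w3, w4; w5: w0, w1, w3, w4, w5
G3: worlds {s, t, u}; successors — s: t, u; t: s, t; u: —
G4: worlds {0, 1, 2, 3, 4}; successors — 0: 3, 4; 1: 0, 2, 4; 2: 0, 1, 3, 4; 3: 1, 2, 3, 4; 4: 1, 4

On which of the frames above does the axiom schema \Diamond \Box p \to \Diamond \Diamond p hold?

G2, G4

Frame correspondent (Sahlqvist): \forall x \forall y (xRy \to \exists w (yRw \wedge x R^2 w)) — i.e. a generalized confluence (Geach) condition.
G1: fails — w0Rw1 but no w with w1Rw and w0R²w.
G2: satisfies the condition.
G3: fails — sRu but no w with uRw and sR²w.
G4: satisfies the condition.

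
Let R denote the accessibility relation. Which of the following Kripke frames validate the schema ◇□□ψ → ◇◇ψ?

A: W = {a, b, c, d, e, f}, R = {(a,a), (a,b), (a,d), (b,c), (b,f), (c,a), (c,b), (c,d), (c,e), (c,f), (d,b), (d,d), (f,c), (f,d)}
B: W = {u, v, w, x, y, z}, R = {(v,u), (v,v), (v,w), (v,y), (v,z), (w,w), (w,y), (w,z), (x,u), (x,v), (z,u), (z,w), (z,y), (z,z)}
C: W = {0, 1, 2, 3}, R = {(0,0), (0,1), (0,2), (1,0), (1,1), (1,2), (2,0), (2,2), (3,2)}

Frame correspondent (Sahlqvist): ∀x ∀y (xRy → ∃w (yR²w ∧ xR²w)) — i.e. a generalized confluence (Geach) condition.
A: fails — cRe but no w with eR²w and cR²w.
B: fails — vRu but no t with uR²t and vR²t.
C: holds.

C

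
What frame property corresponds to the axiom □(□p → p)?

Shift-reflexivity

Suppose □(□p→p) is valid. Take Rxy and set V(p)={w : Ryw}. Then at y, □p holds; since □(□p→p) at x, □p→p at y, so p at y, i.e. Ryy.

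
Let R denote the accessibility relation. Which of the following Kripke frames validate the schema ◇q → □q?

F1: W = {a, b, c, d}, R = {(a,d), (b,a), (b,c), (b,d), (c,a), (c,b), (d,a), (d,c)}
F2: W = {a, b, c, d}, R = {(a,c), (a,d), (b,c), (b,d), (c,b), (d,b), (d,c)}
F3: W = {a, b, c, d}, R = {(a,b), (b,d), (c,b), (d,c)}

F3

Frame correspondent (Sahlqvist): ∀x ∀y ∀z (Rxy ∧ Rxz → y = z) — i.e. partial functionality.
F1: fails — b sees both a and c.
F2: fails — a sees both c and d.
F3: holds.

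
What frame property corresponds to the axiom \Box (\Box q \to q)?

shift-reflexivity

Suppose □(□q→q) is valid. Take Rxy and set V(q)={w : Ryw}. Then at y, □q holds; since □(□q→q) at x, □q→q at y, so q at y, i.e. Ryy.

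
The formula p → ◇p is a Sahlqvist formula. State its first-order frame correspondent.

Replacing p by ¬p and contraposing gives the equivalent schema □p → p.
Suppose □p→p is valid. At any x set V(p)={w : Rxw}. Then □p holds at x, so p holds at x, i.e. Rxx.
Conversely, on a frame with reflexivity the schema holds at every world under every valuation.
Frame condition: ∀x Rxx.

reflexivity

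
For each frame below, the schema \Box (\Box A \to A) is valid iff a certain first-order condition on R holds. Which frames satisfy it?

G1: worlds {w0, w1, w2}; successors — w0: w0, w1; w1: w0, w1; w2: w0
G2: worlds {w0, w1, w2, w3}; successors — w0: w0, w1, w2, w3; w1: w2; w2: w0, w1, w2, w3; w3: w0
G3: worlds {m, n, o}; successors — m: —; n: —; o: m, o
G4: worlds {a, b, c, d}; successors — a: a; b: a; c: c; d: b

The schema corresponds to shift-reflexivity: \forall x \forall y (Rxy \to Ryy).
G1: satisfies the condition.
G2: fails — Rw0w1 but not Rw1w1.
G3: fails — Rom but not Rmm.
G4: fails — Rdb but not Rbb.
Valid on: G1.

G1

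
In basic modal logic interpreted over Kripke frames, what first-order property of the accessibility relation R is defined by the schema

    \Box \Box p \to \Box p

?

density

Suppose □□p→□p is valid. Take Rxy and set V(p)={w : xR²w}. Then □□p at x, so □p at x, so p at y, i.e. ∃z(Rxz∧Rzy).
Conversely, on a frame with density the schema holds at every world under every valuation.
So the correspondent is density.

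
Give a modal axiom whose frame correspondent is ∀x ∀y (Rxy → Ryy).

□(□ψ → ψ)

This is shift-reflexivity; the standard corresponding axiom is T□: □(□ψ → ψ).
Suppose □(□ψ→ψ) is valid. Take Rxy and set V(ψ)={w : Ryw}. Then at y, □ψ holds; since □(□ψ→ψ) at x, □ψ→ψ at y, so ψ at y, i.e. Ryy.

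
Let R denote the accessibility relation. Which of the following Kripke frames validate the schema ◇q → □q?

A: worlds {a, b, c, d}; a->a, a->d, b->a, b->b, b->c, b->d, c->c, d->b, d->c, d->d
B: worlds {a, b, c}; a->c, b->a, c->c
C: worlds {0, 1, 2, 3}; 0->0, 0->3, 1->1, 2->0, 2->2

B

Frame correspondent (Sahlqvist): ∀x ∀y ∀z (Rxy ∧ Rxz → y = z) — i.e. partial functionality.
A: fails — a sees both a and d.
B: condition met.
C: fails — 0 sees both 0 and 3.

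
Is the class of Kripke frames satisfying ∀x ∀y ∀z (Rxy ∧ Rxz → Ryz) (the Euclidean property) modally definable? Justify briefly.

The condition is the Euclidean property. A defining modal formula is ◇p → □◇p.
Suppose ◇p→□◇p is valid. Take Rxy, Rxz and set V(p)={y}. Then ◇p at x, so □◇p at x, so ◇p at z, so some w with Rzw has p; w=y, i.e. Rzy. By symmetry of the argument, Ryz.

Definable; ◇p → □◇p defines it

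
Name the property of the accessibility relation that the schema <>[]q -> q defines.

Replacing q by ¬q and contraposing gives the equivalent schema q → □◇q.
Suppose q→□◇q is valid. Take Rxy and set V(q)={x}. Then q at x, so □◇q at x, so ◇q at y, so some z with Ryz has q; z=x, i.e. Ryx.

symmetry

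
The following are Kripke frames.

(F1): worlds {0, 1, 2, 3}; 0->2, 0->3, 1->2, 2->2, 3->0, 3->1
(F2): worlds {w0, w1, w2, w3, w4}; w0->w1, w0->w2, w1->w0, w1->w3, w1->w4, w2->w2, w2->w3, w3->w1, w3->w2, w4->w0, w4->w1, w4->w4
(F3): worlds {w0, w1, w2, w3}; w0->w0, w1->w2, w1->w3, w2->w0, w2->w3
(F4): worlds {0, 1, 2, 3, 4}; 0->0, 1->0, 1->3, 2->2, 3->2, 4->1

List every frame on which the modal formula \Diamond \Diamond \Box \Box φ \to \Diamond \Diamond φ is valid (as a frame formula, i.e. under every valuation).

(F1), (F2)

The schema corresponds to a generalized confluence (Geach) condition: \forall x \forall y (x R^2 y \to \exists w (y R^2 w \wedge x R^2 w)).
(F1): ✓.
(F2): ✓.
(F3): fails — w1R²w3 but no w with w3R²w and w1R²w.
(F4): fails — 4R²3 but no w with 3R²w and 4R²w.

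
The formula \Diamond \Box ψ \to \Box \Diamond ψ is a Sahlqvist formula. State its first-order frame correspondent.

convergence

Suppose ◇□ψ→□◇ψ is valid. Take Rxy, Rxz and set V(ψ)={w : Ryw}. Then □ψ at y so ◇□ψ at x, so □◇ψ at x, so ◇ψ at z, giving w with Rzw and Ryw.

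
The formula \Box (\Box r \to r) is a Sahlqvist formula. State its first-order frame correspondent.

Suppose □(□r→r) is valid. Take Rxy and set V(r)={w : Ryw}. Then at y, □r holds; since □(□r→r) at x, □r→r at y, so r at y, i.e. Ryy.

Shift-reflexivity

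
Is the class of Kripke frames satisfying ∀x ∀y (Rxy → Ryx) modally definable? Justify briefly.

Yes, by q → □◇q

This is a Sahlqvist condition; the B axiom q → □◇q defines it.
Suppose q→□◇q is valid. Take Rxy and set V(q)={x}. Then q at x, so □◇q at x, so ◇q at y, so some z with Ryz has q; z=x, i.e. Ryx.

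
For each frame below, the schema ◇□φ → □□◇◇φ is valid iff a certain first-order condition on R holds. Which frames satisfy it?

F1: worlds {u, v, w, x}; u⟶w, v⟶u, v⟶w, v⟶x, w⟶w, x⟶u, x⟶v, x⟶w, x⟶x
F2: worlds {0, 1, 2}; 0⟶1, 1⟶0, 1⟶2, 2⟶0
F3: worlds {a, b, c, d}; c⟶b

Frame correspondent (Sahlqvist): ∀x ∀y ∀z ((xRy ∧ xR²z) → ∃w (yRw ∧ zR²w)) — i.e. a generalized confluence (Geach) condition.
F1: satisfies the condition.
F2: fails — 0R1, 0R²2 but no w with 1Rw and 2R²w.
F3: satisfies the condition.
Valid on: F1, F3.

F1, F3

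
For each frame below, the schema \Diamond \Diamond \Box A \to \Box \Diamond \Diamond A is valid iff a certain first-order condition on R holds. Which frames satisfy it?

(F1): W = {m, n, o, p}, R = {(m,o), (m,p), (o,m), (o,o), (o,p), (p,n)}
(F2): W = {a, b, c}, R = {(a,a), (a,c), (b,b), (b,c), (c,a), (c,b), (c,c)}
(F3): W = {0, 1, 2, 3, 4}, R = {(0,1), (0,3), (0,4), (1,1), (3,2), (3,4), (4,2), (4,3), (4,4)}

(F2)

The schema corresponds to a generalized confluence (Geach) condition: \forall x \forall y \forall z ((x R^2 y \wedge xRz) \to \exists w (yRw \wedge z R^2 w)).
(F1): fails — mR²m, mRp but no w with mRw and pR²w.
(F2): holds.
(F3): fails — 0R²1, 0R3 but no w with 1Rw and 3R²w.
Valid on: (F2).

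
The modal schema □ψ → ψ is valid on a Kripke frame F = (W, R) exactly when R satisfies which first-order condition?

Suppose □ψ→ψ is valid. At any x set V(ψ)={w : Rxw}. Then □ψ holds at x, so ψ holds at x, i.e. Rxx.

reflexivity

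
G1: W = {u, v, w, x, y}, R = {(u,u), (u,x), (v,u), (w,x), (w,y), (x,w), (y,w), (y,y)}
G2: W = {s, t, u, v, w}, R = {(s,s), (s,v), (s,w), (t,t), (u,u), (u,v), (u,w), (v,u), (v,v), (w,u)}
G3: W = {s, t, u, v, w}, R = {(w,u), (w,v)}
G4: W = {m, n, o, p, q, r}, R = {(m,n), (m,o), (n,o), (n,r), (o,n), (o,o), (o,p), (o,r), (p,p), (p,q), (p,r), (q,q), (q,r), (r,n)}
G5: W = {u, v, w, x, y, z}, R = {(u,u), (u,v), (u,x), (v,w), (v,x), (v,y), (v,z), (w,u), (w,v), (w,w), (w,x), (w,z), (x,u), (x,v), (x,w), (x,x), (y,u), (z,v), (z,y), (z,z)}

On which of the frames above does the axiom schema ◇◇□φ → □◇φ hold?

This is the axiom for a generalized confluence (Geach) condition; its first-order frame correspondent is ∀x ∀y ∀z ((xR²y ∧ xRz) → ∃w (yRw ∧ zRw)).
G1: fails — uR²u, uRx but no t with uRt and xRt.
G2: fails — sR²s, sRw but no w* with sRw* and wRw*.
G3: ✓.
G4: fails — mR²r, mRn but no w with rRw and nRw.
G5: fails — uR²y, uRv but no t with yRt and vRt.

G3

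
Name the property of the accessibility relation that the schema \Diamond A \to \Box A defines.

Suppose ◇A→□A is valid. Take Rxy, Rxz and set V(A)={y}. Then ◇A at x, so □A at x, so A at z, i.e. z=y.

partial functionality: \forall x \forall y \forall z (Rxy \wedge Rxz \to y = z)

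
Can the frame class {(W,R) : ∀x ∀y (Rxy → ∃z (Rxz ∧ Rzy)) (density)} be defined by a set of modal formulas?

Definable; □□r → □r defines it

Yes: it is density, defined by the C4 schema □□r → □r.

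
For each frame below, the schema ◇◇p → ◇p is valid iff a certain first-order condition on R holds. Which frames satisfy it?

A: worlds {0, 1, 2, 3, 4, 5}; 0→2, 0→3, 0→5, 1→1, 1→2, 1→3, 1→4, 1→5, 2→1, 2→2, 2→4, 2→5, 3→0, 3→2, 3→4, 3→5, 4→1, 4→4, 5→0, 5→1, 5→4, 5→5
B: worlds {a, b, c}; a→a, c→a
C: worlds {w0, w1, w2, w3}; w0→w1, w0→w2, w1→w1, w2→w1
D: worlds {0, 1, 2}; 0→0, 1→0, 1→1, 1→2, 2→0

B, C, D

This is the axiom for transitivity; its first-order frame correspondent is ∀x ∀y ∀z (Rxy ∧ Ryz → Rxz).
A: fails — R34 and R41 but not R31.
B: satisfies the condition.
C: satisfies the condition.
D: satisfies the condition.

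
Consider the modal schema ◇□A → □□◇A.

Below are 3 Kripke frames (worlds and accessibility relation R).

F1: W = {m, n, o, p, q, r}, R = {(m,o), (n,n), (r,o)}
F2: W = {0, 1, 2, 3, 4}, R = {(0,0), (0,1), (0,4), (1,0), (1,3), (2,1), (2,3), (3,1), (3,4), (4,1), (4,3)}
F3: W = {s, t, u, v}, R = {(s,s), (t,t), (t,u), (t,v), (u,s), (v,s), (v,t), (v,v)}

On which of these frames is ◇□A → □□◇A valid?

F1

This is the axiom for a generalized confluence (Geach) condition; its first-order frame correspondent is ∀x ∀y ∀z ((xRy ∧ xR²z) → ∃w (yRw ∧ zRw)).
F1: condition met.
F2: fails — 0R1, 0R²3 but no w with 1Rw and 3Rw.
F3: fails — tRt, tR²s but no w with tRw and sRw.
Valid on: F1.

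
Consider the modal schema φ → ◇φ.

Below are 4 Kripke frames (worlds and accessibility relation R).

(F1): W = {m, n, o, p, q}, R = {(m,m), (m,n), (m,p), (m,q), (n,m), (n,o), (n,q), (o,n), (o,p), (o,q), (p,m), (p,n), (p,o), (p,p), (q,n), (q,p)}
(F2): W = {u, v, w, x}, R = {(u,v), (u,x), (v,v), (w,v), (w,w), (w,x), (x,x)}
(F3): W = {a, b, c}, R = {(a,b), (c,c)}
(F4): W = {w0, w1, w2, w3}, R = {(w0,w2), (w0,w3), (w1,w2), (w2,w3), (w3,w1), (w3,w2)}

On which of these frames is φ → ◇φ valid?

none

The schema corresponds to reflexivity: ∀x Rxx.
(F1): fails — world n does not see itself.
(F2): fails — world u does not see itself.
(F3): fails — world a does not see itself.
(F4): fails — world w0 does not see itself.
Valid on no frame.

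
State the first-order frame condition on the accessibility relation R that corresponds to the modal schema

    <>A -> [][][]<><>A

This is a Sahlqvist (Geach-type) schema ◇^1□^0A → □^3◇^2A.
First-order correspondent: forall x forall y forall z ((xRy & x R^3 z) -> exists w (y = w & z R^2 w)).

forall x forall y forall z ((xRy & x R^3 z) -> exists w (y = w & z R^2 w))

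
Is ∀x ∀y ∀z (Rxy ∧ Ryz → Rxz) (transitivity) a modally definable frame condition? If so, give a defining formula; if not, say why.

Yes, by □q → □□q

This is a Sahlqvist condition; the 4 axiom □q → □□q defines it.
Suppose □q→□□q is valid. Take Rxy, Ryz and set V(q)={w : Rxw}. Then □q at x, so □□q at x, so □q at y, so q at z, i.e. Rxz.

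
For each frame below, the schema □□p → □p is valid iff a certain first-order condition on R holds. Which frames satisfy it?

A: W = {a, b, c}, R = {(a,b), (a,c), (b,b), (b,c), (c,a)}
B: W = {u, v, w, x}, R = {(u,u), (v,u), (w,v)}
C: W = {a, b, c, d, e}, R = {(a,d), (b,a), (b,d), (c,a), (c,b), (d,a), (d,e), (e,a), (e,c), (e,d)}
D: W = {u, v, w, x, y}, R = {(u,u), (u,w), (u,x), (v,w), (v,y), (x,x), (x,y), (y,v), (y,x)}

none

Frame correspondent (Sahlqvist): ∀x ∀y (Rxy → ∃z (Rxz ∧ Rzy)) — i.e. density.
A: fails — Rca but no z with Rcz and Rza.
B: fails — Rwv but no z with Rwz and Rzv.
C: fails — Rec but no z with Rez and Rzc.
D: fails — Rvw but no z with Rvz and Rzw.
Valid on no frame.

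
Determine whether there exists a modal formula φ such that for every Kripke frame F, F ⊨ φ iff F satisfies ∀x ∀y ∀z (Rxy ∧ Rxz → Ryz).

Yes — defined by ◇r → □◇r

This is a Sahlqvist condition; the 5 axiom ◇r → □◇r defines it.
Suppose ◇r→□◇r is valid. Take Rxy, Rxz and set V(r)={y}. Then ◇r at x, so □◇r at x, so ◇r at z, so some w with Rzw has r; w=y, i.e. Rzy. By symmetry of the argument, Ryz.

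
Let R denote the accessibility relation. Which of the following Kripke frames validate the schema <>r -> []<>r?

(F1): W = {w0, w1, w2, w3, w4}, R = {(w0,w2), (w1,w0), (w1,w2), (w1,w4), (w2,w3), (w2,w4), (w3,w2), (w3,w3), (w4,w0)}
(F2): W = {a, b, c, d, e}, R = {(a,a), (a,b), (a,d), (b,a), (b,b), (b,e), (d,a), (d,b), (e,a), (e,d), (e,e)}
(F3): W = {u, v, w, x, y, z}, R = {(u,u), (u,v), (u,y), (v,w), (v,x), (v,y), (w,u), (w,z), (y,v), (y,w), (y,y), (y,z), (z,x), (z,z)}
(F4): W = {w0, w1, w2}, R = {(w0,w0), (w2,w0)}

The schema corresponds to the Euclidean property: forall x forall y forall z (Rxy & Rxz -> Ryz).
(F1): fails — Rw0w2 and Rw0w2 but not Rw2w2.
(F2): fails — Rab and Rad but not Rbd.
(F3): fails — Ruv and Ruv but not Rvv.
(F4): holds.

(F4)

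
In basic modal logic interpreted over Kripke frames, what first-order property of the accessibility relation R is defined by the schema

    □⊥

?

emptiness of R: ∀x ∀y ¬Rxy

□⊥ is valid iff no world has any successor (otherwise □⊥ fails at any world with one).
Conversely, any frame satisfying ∀x ∀y ¬Rxy validates the schema.
So the correspondent is emptiness of R.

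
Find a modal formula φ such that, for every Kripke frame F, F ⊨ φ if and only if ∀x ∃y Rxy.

A defining formula is □ψ → ◇ψ (the D axiom).
Suppose □ψ→◇ψ is valid. At any x set V(ψ)=W. Then □ψ at x, so ◇ψ at x, so x has a successor.

□ψ → ◇ψ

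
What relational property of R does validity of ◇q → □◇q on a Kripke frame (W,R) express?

Suppose ◇q→□◇q is valid. Take Rxy, Rxz and set V(q)={y}. Then ◇q at x, so □◇q at x, so ◇q at z, so some w with Rzw has q; w=y, i.e. Rzy. By symmetry of the argument, Ryz.
The converse is a direct semantic check.
So the correspondent is the Euclidean property.

the Euclidean property: ∀x ∀y ∀z (Rxy ∧ Rxz → Ryz)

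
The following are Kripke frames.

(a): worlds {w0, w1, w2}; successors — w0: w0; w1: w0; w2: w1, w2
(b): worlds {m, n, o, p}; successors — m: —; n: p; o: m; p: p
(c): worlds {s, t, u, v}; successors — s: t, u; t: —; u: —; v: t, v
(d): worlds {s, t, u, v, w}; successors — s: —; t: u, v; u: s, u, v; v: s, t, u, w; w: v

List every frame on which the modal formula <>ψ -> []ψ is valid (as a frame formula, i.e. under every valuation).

Frame correspondent (Sahlqvist): forall x forall y forall z (Rxy & Rxz -> y = z) — i.e. partial functionality.
(a): fails — w2 sees both w1 and w2.
(b): holds.
(c): fails — s sees both t and u.
(d): fails — t sees both u and v.
Valid on: (b).

(b)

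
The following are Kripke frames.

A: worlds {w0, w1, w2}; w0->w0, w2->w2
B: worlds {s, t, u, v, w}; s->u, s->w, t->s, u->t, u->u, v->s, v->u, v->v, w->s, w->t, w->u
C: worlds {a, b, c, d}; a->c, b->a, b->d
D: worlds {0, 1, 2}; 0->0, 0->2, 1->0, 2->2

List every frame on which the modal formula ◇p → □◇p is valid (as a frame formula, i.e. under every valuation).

A

The schema corresponds to the Euclidean property: ∀x ∀y ∀z (Rxy ∧ Rxz → Ryz).
A: ✓.
B: fails — Rsw and Rsw but not Rww.
C: fails — Rac and Rac but not Rcc.
D: fails — R02 and R00 but not R20.
Valid on: A.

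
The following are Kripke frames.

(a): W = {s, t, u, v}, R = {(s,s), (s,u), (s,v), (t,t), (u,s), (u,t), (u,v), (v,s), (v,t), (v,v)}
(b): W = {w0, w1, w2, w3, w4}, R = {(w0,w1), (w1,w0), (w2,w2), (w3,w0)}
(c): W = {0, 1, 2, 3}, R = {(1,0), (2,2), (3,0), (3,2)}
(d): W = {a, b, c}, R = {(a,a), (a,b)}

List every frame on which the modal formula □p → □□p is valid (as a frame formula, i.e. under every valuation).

Frame correspondent (Sahlqvist): ∀x ∀y ∀z (Rxy ∧ Ryz → Rxz) — i.e. transitivity.
(a): fails — Rus and Rsu but not Ruu.
(b): fails — Rw0w1 and Rw1w0 but not Rw0w0.
(c): ✓.
(d): ✓.
Valid on: (c), (d).

(c), (d)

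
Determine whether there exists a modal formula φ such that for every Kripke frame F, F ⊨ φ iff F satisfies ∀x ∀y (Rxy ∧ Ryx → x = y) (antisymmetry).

If a class were modally definable it would be closed under surjective bounded morphisms (Goldblatt–Thomason).
The 6-cycle (worlds a,b,c,d,e,f with a→b→c→d→e→f→a) is antisymmetric. Sending even-indexed worlds to s and odd-indexed worlds to t is a surjective bounded morphism onto the two-world frame with s↔t, which is not antisymmetric.
So no modal formula (or set of formulas) defines exactly the antisymmetric frames.

Not modally definable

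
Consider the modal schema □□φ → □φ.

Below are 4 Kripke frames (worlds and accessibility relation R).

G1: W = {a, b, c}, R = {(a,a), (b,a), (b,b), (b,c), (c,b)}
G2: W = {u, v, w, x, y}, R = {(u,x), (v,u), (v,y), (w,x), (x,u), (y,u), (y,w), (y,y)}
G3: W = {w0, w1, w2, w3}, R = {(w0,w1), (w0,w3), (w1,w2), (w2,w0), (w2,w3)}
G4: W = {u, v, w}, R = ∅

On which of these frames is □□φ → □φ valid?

G1, G4

This is the axiom for density; its first-order frame correspondent is ∀x ∀y (Rxy → ∃z (Rxz ∧ Rzy)).
G1: ✓.
G2: fails — Rwx but no z with Rwz and Rzx.
G3: fails — Rw1w2 but no z with Rw1z and Rzw2.
G4: ✓.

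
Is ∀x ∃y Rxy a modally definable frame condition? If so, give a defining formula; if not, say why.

Yes — defined by □q → ◇q

Yes: it is seriality, defined by the D schema □q → ◇q.
Suppose □q→◇q is valid. At any x set V(q)=W. Then □q at x, so ◇q at x, so x has a successor.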